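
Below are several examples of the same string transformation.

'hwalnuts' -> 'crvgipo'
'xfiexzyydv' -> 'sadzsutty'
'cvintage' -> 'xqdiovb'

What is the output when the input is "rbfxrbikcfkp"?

Rule — delete the last character, then shift every letter 5 places backward in the alphabet (wrapping around).
Applying both steps to "rbfxrbikcfkp": "rbfxrbikcfk", then "mwasmwdfxaf".

mwasmwdfxaf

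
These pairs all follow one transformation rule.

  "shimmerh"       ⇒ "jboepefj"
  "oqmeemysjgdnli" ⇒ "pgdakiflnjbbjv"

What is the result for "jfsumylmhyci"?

The transformation: swap the front and back halves of the string, then shift every letter 3 places backward in the alphabet (wrapping around).
Working it through for "jfsumylmhyci": intermediate "lmhycijfsumy", final "ijevzfgcprjv".

ijevzfgcprjv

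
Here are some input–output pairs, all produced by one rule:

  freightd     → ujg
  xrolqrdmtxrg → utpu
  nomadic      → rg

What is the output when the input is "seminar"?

hq

Looking at the pairs, the operation is to shift every letter 3 places forward in the alphabet (wrapping around), then keep one character in every 3, starting at position 2 (positions 2nd, 5th, 8th, ...).
For "seminar", step one produces "vhplqdu"; step two turns that into "hq".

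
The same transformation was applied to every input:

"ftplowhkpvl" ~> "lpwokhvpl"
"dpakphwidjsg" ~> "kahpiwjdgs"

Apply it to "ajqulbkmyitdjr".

uqblmkiydtrj

The transformation: swap each adjacent pair of characters (1↔2, 3↔4, ...), then delete the first 2 characters.
Starting from "ajqulbkmyitdjr": after the first operation, "jauqblmkiydtrj"; after the second, "uqblmkiydtrj".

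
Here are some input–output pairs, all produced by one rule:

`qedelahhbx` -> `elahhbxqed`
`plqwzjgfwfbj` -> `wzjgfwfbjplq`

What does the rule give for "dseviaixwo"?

viaixwodse

Each output is the input with this applied: move the first 3 characters to the end (rotate left by 3).
On "dseviaixwo" that produces "viaixwodse".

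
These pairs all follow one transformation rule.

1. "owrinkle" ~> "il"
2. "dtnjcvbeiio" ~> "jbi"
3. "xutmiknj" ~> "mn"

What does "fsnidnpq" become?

ip

What's happening: delete the first character, then keep one character in every 3, starting at position 3 (positions 3rd, 6th, 9th, ...).
Starting from "fsnidnpq": after the first operation, "snidnpq"; after the second, "ip".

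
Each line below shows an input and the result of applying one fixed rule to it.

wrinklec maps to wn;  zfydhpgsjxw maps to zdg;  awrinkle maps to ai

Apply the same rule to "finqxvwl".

fq

Each output is the input with this applied: move the last 2 characters to the front (rotate right by 2), then keep one character in every 3, starting at position 3 (positions 3rd, 6th, 9th, ...).
"finqxvwl" → "wlfinqxv" → "fq".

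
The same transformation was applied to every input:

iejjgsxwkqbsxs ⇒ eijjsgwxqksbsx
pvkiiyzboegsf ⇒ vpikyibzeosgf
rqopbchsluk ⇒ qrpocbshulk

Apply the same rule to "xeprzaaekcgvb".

Each output is the input with this applied: swap each adjacent pair of characters (1↔2, 3↔4, ...).
"xeprzaaekcgvb" → "exrpazeackvgb".

exrpazeackvgb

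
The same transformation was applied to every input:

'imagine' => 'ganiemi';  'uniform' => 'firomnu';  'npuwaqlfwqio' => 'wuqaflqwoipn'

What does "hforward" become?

roawdrfh

The rule is to swap each adjacent pair of characters (1↔2, 3↔4, ...), then move the first 2 characters to the end (rotate left by 2).
Working it through for "hforward": intermediate "fhroawdr", final "roawdrfh".
(Check on "imagine": → "miganie" → "ganiemi" ✓)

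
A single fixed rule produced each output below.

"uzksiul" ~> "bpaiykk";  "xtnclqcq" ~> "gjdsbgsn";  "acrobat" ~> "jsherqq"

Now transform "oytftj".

What's happening: swap the first and last characters, then shift every letter 10 places backward in the alphabet (wrapping around).
Applying both steps to "oytftj": "jytfto", then "zojvje".

zojvje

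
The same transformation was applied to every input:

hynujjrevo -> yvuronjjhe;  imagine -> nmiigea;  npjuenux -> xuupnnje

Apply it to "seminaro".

sronmiea

In each case the input is transformed by: sort the characters into reverse alphabetical order.
So "seminaro" becomes "sronmiea".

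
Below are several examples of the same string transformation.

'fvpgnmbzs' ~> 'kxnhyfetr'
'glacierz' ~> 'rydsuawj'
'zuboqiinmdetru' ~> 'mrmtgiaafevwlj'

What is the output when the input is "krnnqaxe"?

wcjffisp

Each output is the input with this applied: shift every letter 8 places backward in the alphabet (wrapping around), then move the last character to the front.
For "krnnqaxe", step one produces "cjffispw"; step two turns that into "wcjffisp".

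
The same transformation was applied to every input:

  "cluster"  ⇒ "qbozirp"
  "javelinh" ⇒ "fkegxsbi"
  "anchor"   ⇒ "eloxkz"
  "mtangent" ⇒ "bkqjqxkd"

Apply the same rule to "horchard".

xoaeloze

The transformation: shift every letter 3 places backward in the alphabet (wrapping around), then move the last 3 characters to the front (rotate right by 3).
Applying both steps to "horchard": "elozexoa", then "xoaeloze".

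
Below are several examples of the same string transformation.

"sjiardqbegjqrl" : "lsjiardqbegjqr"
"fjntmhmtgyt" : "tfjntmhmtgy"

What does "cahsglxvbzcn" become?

The pattern: move the last character to the front.
For "cahsglxvbzcn" the result is "ncahsglxvbzc".

ncahsglxvbzc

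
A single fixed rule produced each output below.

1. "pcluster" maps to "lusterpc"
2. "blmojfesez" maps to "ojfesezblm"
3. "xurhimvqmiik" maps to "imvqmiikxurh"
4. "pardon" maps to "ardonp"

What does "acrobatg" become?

Each output is the input with this applied: move the last 2 characters to the front (rotate right by 2), then swap the front and back halves of the string.
"acrobatg" → "tgacroba" → "robatgac".

robatgac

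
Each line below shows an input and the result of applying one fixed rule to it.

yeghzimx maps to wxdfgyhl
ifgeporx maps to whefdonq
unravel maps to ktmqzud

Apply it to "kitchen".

mjhsbgd

Each output is the input with this applied: move the last character to the front, then shift every letter 1 place backward in the alphabet (wrapping around).
Working it through for "kitchen": intermediate "nkitche", final "mjhsbgd".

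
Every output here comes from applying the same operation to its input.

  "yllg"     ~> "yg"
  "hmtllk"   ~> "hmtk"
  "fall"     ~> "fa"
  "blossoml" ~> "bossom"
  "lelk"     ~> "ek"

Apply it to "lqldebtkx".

The pattern: remove every "l".
Applying that to "lqldebtkx" gives "qdebtkx".

qdebtkx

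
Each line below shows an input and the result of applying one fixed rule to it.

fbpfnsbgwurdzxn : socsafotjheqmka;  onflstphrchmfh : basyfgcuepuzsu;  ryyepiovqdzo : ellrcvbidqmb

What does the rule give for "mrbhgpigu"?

What's happening: shift every letter 13 places forward in the alphabet (wrapping around) — i.e. ROT13.
Applying that to "mrbhgpigu" gives "zeoutcvth".

zeoutcvth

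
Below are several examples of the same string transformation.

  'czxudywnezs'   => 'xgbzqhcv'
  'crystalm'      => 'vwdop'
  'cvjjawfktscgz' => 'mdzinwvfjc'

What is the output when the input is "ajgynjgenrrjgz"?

bqmjhquumjc

The transformation: delete the first 3 characters, then shift every letter 3 places forward in the alphabet (wrapping around).
Starting from "ajgynjgenrrjgz": after the first operation, "ynjgenrrjgz"; after the second, "bqmjhquumjc".
(Check on "crystalm": → "stalm" → "vwdop" ✓)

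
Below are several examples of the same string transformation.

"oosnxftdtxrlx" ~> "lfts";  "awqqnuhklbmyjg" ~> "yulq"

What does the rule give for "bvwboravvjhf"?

Rule — keep one character in every 3, starting at position 3 (positions 3rd, 6th, 9th, ...), then swap the first and last characters.
Starting from "bvwboravvjhf": after the first operation, "wrvf"; after the second, "frvw".

frvw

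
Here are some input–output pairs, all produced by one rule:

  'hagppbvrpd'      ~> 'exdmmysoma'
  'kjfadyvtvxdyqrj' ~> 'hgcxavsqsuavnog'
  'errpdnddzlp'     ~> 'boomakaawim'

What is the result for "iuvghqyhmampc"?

In each case the input is transformed by: shift every letter 3 places backward in the alphabet (wrapping around).
Doing the same to "iuvghqyhmampc": "frsdenvejxjmz".

frsdenvejxjmz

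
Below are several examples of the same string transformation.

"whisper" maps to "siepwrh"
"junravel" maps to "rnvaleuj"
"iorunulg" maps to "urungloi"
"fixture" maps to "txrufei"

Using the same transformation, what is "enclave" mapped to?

lcvaeen

The transformation: move the first 2 characters to the end (rotate left by 2), then swap each adjacent pair of characters (1↔2, 3↔4, ...).
On "enclave" that produces "lcvaeen".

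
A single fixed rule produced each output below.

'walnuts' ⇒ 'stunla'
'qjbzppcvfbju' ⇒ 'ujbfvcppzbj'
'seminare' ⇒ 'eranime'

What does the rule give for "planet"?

The pattern: reverse the string, then delete the last character.
Starting from "planet": after the first operation, "tenalp"; after the second, "tenal".

tenal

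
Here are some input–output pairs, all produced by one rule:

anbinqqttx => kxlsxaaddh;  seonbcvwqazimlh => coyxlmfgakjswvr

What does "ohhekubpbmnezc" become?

In each case the input is transformed by: shift every letter 10 places forward in the alphabet (wrapping around).
So "ohhekubpbmnezc" becomes "yrrouelzlwxojm".

yrrouelzlwxojm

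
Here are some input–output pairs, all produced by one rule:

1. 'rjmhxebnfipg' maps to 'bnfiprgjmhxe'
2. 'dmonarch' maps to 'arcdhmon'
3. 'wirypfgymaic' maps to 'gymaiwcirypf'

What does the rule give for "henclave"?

lavheenc

The pattern: swap the first and last characters, then swap the front and back halves of the string.
Working it through for "henclave": intermediate "eenclavh", final "lavheenc".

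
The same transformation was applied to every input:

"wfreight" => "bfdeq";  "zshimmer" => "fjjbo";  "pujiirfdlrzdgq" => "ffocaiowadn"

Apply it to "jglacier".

Looking at the pairs, the operation is to delete the first 3 characters, then shift every letter 3 places backward in the alphabet (wrapping around).
For "jglacier", step one produces "acier"; step two turns that into "xzfbo".
(Check on "pujiirfdlrzdgq": → "iirfdlrzdgq" → "ffocaiowadn" ✓)

xzfbo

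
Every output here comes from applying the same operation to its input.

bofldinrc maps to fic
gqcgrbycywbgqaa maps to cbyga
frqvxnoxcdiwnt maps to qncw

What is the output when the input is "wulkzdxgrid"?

Looking at the pairs, the operation is to keep one character in every 3, starting at position 3 (positions 3rd, 6th, 9th, ...).
Doing the same to "wulkzdxgrid": "ldr".

ldr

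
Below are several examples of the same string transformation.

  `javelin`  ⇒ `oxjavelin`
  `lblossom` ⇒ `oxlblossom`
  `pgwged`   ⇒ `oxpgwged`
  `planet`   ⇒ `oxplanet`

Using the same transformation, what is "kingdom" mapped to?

oxkingdom

The rule is to prepend "ox".
On "kingdom" that produces "oxkingdom".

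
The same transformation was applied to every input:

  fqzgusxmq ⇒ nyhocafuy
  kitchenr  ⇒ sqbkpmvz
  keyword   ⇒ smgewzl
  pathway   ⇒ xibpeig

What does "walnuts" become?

eitvcba

What's happening: shift every letter 8 places forward in the alphabet (wrapping around).
"walnuts" → "eitvcba".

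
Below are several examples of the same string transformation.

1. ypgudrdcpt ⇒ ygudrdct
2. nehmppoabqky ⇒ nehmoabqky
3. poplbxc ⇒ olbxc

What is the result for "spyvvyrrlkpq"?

What's happening: remove every "p".
For "spyvvyrrlkpq" the result is "syvvyrrlkq".

syvvyrrlkq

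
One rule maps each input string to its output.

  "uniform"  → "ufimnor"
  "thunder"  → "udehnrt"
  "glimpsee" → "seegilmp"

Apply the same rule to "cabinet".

Each output is the input with this applied: sort the characters into alphabetical order, then move the last character to the front.
Starting from "cabinet": after the first operation, "abceint"; after the second, "tabcein".

tabcein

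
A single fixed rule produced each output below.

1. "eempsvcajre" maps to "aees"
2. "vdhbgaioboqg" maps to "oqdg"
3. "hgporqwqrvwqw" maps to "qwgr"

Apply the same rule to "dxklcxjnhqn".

nnxc

The pattern: keep one character in every 3, starting at position 2 (positions 2nd, 5th, 8th, ...), then swap the front and back halves of the string.
Applying both steps to "dxklcxjnhqn": "xcnn", then "nnxc".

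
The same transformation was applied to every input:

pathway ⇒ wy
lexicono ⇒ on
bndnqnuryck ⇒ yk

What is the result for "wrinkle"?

ke

What's happening: swap each adjacent pair of characters (1↔2, 3↔4, ...), then keep only the last 2 characters.
"wrinkle" → "rwnilke" → "ke".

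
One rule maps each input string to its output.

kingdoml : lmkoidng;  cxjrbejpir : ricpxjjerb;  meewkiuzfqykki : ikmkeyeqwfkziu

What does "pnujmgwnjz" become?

The pattern: move the last character to the front, then take characters alternately from the front and the back (1st, last, 2nd, 2nd-last, ...).
Applying that to "pnujmgwnjz" gives "zjpnnwugjm".
(Check on "kingdoml": → "lkingdom" → "lmkoidng" ✓)

zjpnnwugjm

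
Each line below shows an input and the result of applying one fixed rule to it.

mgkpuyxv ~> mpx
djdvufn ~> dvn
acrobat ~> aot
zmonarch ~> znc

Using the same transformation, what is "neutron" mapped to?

ntn

The transformation: keep one character in every 3, starting at position 1 (positions 1st, 4th, 7th, ...).
Applying that to "neutron" gives "ntn".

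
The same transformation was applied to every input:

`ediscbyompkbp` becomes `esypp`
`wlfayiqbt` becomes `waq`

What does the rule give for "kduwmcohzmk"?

kwom

The transformation: keep one character in every 3, starting at position 1 (positions 1st, 4th, 7th, ...).
Applying that to "kduwmcohzmk" gives "kwom".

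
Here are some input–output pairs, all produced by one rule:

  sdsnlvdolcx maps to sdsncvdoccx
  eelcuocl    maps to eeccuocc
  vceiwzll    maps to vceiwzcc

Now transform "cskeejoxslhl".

Rule — replace every "l" with "c".
So "cskeejoxslhl" becomes "cskeejoxschc".

cskeejoxschc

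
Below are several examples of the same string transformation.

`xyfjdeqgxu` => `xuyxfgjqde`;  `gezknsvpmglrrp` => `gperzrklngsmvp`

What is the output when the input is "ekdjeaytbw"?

In each case the input is transformed by: take characters alternately from the front and the back (1st, last, 2nd, 2nd-last, ...).
Doing the same to "ekdjeaytbw": "ewkbdtjyea".

ewkbdtjyea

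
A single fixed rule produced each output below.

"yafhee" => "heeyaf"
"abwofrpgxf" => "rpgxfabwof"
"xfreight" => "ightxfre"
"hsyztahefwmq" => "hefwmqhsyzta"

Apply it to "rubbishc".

ishcrubb

The rule is to swap the front and back halves of the string.
So "rubbishc" becomes "ishcrubb".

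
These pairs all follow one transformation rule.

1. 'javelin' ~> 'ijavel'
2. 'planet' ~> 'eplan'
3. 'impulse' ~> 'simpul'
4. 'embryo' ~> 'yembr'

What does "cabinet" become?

ecabin

What's happening: delete the last character, then move the last character to the front.
"cabinet" → "cabine" → "ecabin".
(Check on "embryo": → "embry" → "yembr" ✓)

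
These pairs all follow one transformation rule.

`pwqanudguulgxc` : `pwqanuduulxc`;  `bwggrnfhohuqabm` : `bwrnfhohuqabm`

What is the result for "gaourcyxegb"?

What's happening: remove every "g".
"gaourcyxegb" → "aourcyxeb".

aourcyxeb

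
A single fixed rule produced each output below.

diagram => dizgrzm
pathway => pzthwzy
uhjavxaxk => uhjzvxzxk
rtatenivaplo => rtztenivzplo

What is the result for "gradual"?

grzduzl

What's happening: replace every "a" with "z".
So "gradual" becomes "grzduzl".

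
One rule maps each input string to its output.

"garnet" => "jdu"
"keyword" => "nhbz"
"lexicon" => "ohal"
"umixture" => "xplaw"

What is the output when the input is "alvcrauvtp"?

The rule is to shift every letter 3 places forward in the alphabet (wrapping around), then delete the last 3 characters.
So "alvcrauvtp" becomes "doyfudx".
(Check on "umixture": → "xplawxuh" → "xplaw" ✓)

doyfudx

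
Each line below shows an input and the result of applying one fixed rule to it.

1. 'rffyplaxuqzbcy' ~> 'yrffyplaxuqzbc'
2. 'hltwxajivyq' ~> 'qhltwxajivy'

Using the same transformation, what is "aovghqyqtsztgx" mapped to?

What's happening: move the last character to the front.
"aovghqyqtsztgx" → "xaovghqyqtsztg".

xaovghqyqtsztg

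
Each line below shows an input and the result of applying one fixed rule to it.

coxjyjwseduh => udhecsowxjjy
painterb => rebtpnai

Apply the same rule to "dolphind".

nidhdpol

What's happening: move the last 2 characters to the front (rotate right by 2), then take characters alternately from the front and the back (1st, last, 2nd, 2nd-last, ...).
Applying that to "dolphind" gives "nidhdpol".
(Check on "coxjyjwseduh": → "uhcoxjyjwsed" → "udhecsowxjjy" ✓)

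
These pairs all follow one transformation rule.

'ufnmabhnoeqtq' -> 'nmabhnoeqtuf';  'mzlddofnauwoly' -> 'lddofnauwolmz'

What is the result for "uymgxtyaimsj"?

mgxtyaimsuy

The pattern: delete the last character, then move the first 2 characters to the end (rotate left by 2).
On "uymgxtyaimsj" that produces "mgxtyaimsuy".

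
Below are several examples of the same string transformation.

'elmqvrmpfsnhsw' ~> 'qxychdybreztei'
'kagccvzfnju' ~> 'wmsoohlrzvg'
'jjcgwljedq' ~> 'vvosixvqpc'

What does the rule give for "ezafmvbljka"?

qlmryhnxvwm

In each case the input is transformed by: shift every letter 12 places forward in the alphabet (wrapping around).
"ezafmvbljka" → "qlmryhnxvwm".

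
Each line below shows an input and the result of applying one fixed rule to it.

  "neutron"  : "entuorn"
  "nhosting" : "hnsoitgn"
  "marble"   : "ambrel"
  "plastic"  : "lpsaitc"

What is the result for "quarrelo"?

The pattern: swap each adjacent pair of characters (1↔2, 3↔4, ...).
So "quarrelo" becomes "uqraerol".

uqraerol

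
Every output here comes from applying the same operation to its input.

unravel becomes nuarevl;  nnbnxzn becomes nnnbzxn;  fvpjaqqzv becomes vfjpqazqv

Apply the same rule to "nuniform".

uninofmr

Rule — swap each adjacent pair of characters (1↔2, 3↔4, ...).
Applying that to "nuniform" gives "uninofmr".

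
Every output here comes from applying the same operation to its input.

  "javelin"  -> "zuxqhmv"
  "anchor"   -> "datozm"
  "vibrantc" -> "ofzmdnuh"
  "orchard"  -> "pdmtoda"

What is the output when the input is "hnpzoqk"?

wcalbzt

In each case the input is transformed by: shift every letter 12 places forward in the alphabet (wrapping around), then reverse the string.
"hnpzoqk" → "tzblacw" → "wcalbzt".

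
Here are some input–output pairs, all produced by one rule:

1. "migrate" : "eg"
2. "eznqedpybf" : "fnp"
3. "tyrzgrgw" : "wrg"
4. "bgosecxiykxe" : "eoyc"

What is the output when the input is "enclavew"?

wca

What's happening: take characters alternately from the front and the back (1st, last, 2nd, 2nd-last, ...), then keep one character in every 3, starting at position 2 (positions 2nd, 5th, 8th, ...).
For "enclavew", step one produces "ewnecvla"; step two turns that into "wca".
(Check on "migrate": → "meitgar" → "eg" ✓)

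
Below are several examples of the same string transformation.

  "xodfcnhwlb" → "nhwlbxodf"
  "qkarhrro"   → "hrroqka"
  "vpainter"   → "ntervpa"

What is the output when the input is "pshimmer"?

Each output is the input with this applied: swap the front and back halves of the string, then delete the last character.
For "pshimmer", step one produces "mmerpshi"; step two turns that into "mmerpsh".

mmerpsh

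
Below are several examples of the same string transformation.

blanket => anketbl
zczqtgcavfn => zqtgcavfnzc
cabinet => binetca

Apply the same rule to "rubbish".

The transformation: move the first 2 characters to the end (rotate left by 2).
For "rubbish" the result is "bbishru".

bbishru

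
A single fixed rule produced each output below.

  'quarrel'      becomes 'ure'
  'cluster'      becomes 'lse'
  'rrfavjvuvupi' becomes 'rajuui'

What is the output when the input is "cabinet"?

aie

Looking at the pairs, the operation is to keep every other character starting from the second (positions 2nd, 4th, 6th, ...).
Applying that to "cabinet" gives "aie".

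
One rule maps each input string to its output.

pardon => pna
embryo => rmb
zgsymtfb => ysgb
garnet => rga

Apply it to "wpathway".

wtha

The rule is to sort the characters into reverse alphabetical order, then keep every other character starting from the second (positions 2nd, 4th, 6th, ...).
"wpathway" → "wtha".
(Check on "garnet": → "trngea" → "rga" ✓)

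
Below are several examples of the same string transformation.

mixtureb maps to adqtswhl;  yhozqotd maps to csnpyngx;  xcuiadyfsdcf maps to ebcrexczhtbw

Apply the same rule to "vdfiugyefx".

What's happening: shift every letter 1 place backward in the alphabet (wrapping around), then reverse the string.
For "vdfiugyefx", step one produces "ucehtfxdew"; step two turns that into "wedxfthecu".

wedxfthecu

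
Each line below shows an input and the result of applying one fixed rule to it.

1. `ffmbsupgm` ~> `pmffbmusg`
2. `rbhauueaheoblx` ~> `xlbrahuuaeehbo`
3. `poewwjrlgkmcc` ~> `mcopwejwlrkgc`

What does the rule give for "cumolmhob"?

hbucommlo

In each case the input is transformed by: swap each adjacent pair of characters (1↔2, 3↔4, ...), then move the last 2 characters to the front (rotate right by 2).
"cumolmhob" → "ucommlohb" → "hbucommlo".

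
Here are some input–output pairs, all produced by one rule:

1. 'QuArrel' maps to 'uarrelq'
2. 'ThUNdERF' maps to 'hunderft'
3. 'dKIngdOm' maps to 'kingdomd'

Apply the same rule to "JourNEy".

Rule — move the first character to the end, then convert every letter to lowercase.
On "JourNEy": the first step gives "ourNEyJ", and the second then gives "ourneyj".
(Check on "ThUNdERF": → "hUNdERFT" → "hunderft" ✓)

ourneyj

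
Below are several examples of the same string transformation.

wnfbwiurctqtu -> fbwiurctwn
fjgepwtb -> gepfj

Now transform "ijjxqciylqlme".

jxqciylqij

In each case the input is transformed by: delete the last 3 characters, then move the first 2 characters to the end (rotate left by 2).
Working it through for "ijjxqciylqlme": intermediate "ijjxqciylq", final "jxqciylqij".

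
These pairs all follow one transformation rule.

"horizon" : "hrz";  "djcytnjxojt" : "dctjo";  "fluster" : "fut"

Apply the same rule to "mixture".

What's happening: delete the last 2 characters, then keep every other character starting from the first (positions 1st, 3rd, 5th, ...).
"mixture" → "mxu".
(Check on "horizon": → "horiz" → "hrz" ✓)

mxu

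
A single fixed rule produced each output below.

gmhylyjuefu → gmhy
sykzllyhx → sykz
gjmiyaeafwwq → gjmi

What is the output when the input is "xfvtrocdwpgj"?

Looking at the pairs, the operation is to keep only the first 4 characters.
So "xfvtrocdwpgj" becomes "xfvt".

xfvt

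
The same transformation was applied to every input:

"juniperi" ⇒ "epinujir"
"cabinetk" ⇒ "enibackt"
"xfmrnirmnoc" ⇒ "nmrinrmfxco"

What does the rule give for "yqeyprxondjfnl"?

fjdnoxrpyeqyln

What's happening: move the last 2 characters to the front (rotate right by 2), then reverse the string.
On "yqeyprxondjfnl" that produces "fjdnoxrpyeqyln".
(Check on "xfmrnirmnoc": → "ocxfmrnirmn" → "nmrinrmfxco" ✓)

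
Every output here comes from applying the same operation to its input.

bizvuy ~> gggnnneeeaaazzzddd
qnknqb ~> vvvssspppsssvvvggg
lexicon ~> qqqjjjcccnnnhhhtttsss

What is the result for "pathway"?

uuufffyyymmmbbbfffddd

What's happening: repeat every character 3 times, then shift every letter 5 places forward in the alphabet (wrapping around).
Applying both steps to "pathway": "pppaaattthhhwwwaaayyy", then "uuufffyyymmmbbbfffddd".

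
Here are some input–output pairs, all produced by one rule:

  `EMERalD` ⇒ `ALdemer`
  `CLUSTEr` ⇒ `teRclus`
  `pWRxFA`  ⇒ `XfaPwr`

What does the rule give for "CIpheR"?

HErciP

The transformation: move the last 3 characters to the front (rotate right by 3), then flip the case of every letter.
For "CIpheR", step one produces "heRCIp"; step two turns that into "HErciP".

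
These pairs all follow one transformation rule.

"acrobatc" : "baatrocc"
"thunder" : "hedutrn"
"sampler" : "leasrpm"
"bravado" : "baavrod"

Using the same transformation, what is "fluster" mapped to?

In each case the input is transformed by: sort the characters into reverse alphabetical order, then move the last 3 characters to the front (rotate right by 3).
On "fluster": the first step gives "utsrlfe", and the second then gives "lfeutsr".

lfeutsr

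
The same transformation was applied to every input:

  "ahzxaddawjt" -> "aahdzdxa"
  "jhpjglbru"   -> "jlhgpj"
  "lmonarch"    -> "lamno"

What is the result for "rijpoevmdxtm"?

rdimjvpeo

What's happening: delete the last 3 characters, then take characters alternately from the front and the back (1st, last, 2nd, 2nd-last, ...).
Working it through for "rijpoevmdxtm": intermediate "rijpoevmd", final "rdimjvpeo".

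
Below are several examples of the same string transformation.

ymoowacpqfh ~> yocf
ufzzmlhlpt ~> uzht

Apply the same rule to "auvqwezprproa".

Looking at the pairs, the operation is to keep one character in every 3, starting at position 1 (positions 1st, 4th, 7th, ...).
So "auvqwezprproa" becomes "aqzpa".

aqzpa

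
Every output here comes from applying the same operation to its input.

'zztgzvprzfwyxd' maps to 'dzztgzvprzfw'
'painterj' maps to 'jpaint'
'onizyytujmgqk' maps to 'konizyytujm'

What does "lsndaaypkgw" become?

The rule is to move the last character to the front, then delete the last 2 characters.
Applying both steps to "lsndaaypkgw": "wlsndaaypkg", then "wlsndaayp".

wlsndaayp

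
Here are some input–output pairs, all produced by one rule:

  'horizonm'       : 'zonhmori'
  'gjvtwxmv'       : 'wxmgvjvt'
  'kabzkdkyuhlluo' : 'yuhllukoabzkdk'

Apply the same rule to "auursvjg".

svjaguur

Looking at the pairs, the operation is to swap the first and last characters, then swap the front and back halves of the string.
"auursvjg" → "guursvja" → "svjaguur".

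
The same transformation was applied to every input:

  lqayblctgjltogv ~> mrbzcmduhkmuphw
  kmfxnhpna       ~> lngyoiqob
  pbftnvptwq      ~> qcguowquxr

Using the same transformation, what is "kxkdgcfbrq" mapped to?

lylehdgcsr

Rule — shift every letter 1 place forward in the alphabet (wrapping around).
On "kxkdgcfbrq" that produces "lylehdgcsr".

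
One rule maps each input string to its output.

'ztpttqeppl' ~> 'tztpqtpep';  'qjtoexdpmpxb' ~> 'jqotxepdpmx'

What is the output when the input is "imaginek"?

miganie

What's happening: delete the last character, then swap each adjacent pair of characters (1↔2, 3↔4, ...).
Applying both steps to "imaginek": "imagine", then "miganie".
(Check on "qjtoexdpmpxb": → "qjtoexdpmpx" → "jqotxepdpmx" ✓)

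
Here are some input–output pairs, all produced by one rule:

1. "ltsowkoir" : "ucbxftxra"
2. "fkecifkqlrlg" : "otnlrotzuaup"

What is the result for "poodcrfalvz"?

In each case the input is transformed by: shift every letter 9 places forward in the alphabet (wrapping around).
"poodcrfalvz" → "yxxmlaojuei".

yxxmlaojuei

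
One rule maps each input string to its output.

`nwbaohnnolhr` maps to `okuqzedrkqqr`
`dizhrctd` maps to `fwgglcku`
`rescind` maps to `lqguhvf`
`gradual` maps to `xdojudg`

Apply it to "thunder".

ghuwkxq

What's happening: move the last 3 characters to the front (rotate right by 3), then shift every letter 3 places forward in the alphabet (wrapping around).
Working it through for "thunder": intermediate "derthun", final "ghuwkxq".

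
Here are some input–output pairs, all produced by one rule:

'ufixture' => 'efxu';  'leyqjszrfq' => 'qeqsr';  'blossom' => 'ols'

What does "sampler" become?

The rule is to keep every other character starting from the second (positions 2nd, 4th, 6th, ...), then move the last character to the front.
Starting from "sampler": after the first operation, "ape"; after the second, "eap".

eap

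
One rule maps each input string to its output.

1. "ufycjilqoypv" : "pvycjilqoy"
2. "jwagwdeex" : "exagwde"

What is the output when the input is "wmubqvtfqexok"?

okubqvtfqex

The transformation: delete the first 2 characters, then move the last 2 characters to the front (rotate right by 2).
Starting from "wmubqvtfqexok": after the first operation, "ubqvtfqexok"; after the second, "okubqvtfqex".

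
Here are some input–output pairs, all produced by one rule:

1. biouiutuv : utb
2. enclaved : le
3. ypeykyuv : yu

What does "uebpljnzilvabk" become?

pnlb

The pattern: move the first character to the end, then keep one character in every 3, starting at position 3 (positions 3rd, 6th, 9th, ...).
On "uebpljnzilvabk": the first step gives "ebpljnzilvabku", and the second then gives "pnlb".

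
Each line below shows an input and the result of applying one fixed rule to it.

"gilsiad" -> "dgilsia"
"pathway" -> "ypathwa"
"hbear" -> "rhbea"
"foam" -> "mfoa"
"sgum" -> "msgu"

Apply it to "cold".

dcol

In each case the input is transformed by: move the last character to the front.
Doing the same to "cold": "dcol".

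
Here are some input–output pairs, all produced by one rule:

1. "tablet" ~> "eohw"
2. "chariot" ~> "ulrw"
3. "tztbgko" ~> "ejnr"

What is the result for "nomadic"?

dglf

Rule — shift every letter 3 places forward in the alphabet (wrapping around), then keep only the last 4 characters.
For "nomadic", step one produces "qrpdglf"; step two turns that into "dglf".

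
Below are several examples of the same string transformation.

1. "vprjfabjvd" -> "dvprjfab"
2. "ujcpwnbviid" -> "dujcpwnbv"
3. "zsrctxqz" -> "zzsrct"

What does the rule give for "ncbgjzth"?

The rule is to move the last character to the front, then delete the last 2 characters.
Applying both steps to "ncbgjzth": "hncbgjzt", then "hncbgj".

hncbgj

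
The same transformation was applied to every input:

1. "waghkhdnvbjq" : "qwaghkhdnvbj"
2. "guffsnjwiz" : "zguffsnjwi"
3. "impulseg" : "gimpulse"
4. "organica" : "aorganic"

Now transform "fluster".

The rule is to move the last character to the front.
For "fluster" the result is "rfluste".

rfluste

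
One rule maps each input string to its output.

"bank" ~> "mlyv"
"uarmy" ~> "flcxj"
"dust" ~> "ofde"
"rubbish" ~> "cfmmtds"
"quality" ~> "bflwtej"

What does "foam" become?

In each case the input is transformed by: shift every letter 11 places forward in the alphabet (wrapping around).
Applying that to "foam" gives "qzlx".

qzlx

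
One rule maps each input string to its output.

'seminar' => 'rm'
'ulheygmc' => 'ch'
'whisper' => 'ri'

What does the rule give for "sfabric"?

ca

Rule — move the last 3 characters to the front (rotate right by 3), then keep one character in every 3, starting at position 3 (positions 3rd, 6th, 9th, ...).
"sfabric" → "ricsfab" → "ca".
(Check on "whisper": → "perwhis" → "ri" ✓)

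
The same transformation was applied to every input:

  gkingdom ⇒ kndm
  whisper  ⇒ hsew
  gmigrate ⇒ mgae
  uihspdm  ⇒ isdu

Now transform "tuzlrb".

ulb

The rule is to move the first character to the end, then keep every other character starting from the first (positions 1st, 3rd, 5th, ...).
"tuzlrb" → "uzlrbt" → "ulb".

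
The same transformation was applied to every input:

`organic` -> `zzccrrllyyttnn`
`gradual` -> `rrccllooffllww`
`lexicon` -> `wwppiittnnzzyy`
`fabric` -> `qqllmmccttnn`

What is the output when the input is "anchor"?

What's happening: double every character, then shift every letter 11 places forward in the alphabet (wrapping around).
Working it through for "anchor": intermediate "aanncchhoorr", final "llyynnsszzcc".
(Check on "lexicon": → "lleexxiiccoonn" → "wwppiittnnzzyy" ✓)

llyynnsszzcc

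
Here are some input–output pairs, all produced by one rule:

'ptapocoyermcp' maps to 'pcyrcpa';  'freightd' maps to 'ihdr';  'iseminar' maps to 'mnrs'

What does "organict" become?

aitr

Each output is the input with this applied: move the first 3 characters to the end (rotate left by 3), then keep every other character starting from the first (positions 1st, 3rd, 5th, ...).
On "organict" that produces "aitr".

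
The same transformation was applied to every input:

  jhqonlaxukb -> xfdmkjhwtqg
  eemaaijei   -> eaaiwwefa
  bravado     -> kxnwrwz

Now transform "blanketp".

lxhwjgap

The rule is to move the last character to the front, then shift every letter 4 places backward in the alphabet (wrapping around).
Working it through for "blanketp": intermediate "pblanket", final "lxhwjgap".
(Check on "eemaaijei": → "ieemaaije" → "eaaiwwefa" ✓)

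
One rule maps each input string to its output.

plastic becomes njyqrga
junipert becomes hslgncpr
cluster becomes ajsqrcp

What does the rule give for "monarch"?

The pattern: shift every letter 2 places backward in the alphabet (wrapping around).
Doing the same to "monarch": "kmlypaf".

kmlypaf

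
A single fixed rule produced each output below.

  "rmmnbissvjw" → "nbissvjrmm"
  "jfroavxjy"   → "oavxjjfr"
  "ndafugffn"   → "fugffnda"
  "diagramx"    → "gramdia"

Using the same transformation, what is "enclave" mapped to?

lavenc

In each case the input is transformed by: delete the last character, then move the first 3 characters to the end (rotate left by 3).
Working it through for "enclave": intermediate "enclav", final "lavenc".
(Check on "rmmnbissvjw": → "rmmnbissvj" → "nbissvjrmm" ✓)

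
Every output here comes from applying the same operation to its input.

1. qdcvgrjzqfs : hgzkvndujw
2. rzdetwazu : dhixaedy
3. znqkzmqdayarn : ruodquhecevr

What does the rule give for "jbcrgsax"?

Rule — shift every letter 4 places forward in the alphabet (wrapping around), then delete the first character.
For "jbcrgsax", step one produces "nfgvkweb"; step two turns that into "fgvkweb".

fgvkweb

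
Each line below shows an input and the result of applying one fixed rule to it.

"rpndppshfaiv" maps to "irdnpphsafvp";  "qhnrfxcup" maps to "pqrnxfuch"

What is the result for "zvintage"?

gzniatev

Rule — swap each adjacent pair of characters (1↔2, 3↔4, ...), then swap the first and last characters.
Applying both steps to "zvintage": "vzniateg", then "gzniatev".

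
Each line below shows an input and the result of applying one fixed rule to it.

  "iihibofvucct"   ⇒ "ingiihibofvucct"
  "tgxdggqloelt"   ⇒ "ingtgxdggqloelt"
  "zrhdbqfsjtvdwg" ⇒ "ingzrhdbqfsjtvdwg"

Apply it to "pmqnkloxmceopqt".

The transformation: prepend "ing".
So "pmqnkloxmceopqt" becomes "ingpmqnkloxmceopqt".

ingpmqnkloxmceopqt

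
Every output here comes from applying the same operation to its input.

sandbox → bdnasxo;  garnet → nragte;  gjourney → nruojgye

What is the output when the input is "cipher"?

hpicre

The transformation: move the last 2 characters to the front (rotate right by 2), then reverse the string.
Applying both steps to "cipher": "erciph", then "hpicre".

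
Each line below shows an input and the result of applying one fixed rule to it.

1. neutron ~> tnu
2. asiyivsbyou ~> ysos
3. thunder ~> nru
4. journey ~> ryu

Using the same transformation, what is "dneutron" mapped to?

What's happening: move the first 3 characters to the end (rotate left by 3), then keep one character in every 3, starting at position 1 (positions 1st, 4th, 7th, ...).
On "dneutron": the first step gives "utrondne", and the second then gives "uon".

uon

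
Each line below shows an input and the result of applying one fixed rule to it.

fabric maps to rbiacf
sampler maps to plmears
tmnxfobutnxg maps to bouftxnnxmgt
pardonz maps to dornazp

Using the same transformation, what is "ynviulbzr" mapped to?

ulibvznry

The rule is to take characters alternately from the front and the back (1st, last, 2nd, 2nd-last, ...), then reverse the string.
"ynviulbzr" → "ulibvznry".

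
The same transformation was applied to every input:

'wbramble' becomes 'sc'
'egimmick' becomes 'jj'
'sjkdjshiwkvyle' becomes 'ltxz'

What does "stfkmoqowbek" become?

gpxl

What's happening: keep one character in every 3, starting at position 3 (positions 3rd, 6th, 9th, ...), then shift every letter 1 place forward in the alphabet (wrapping around).
Starting from "stfkmoqowbek": after the first operation, "fowk"; after the second, "gpxl".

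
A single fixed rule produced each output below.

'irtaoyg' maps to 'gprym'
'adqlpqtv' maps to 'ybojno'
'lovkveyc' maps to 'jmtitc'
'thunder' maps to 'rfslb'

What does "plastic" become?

njyqr

Each output is the input with this applied: shift every letter 2 places backward in the alphabet (wrapping around), then delete the last 2 characters.
For "plastic", step one produces "njyqrga"; step two turns that into "njyqr".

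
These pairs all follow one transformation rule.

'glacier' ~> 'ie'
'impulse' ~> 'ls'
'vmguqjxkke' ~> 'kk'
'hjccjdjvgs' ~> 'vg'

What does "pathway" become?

wa

The rule is to move the last 3 characters to the front (rotate right by 3), then keep only the first 2 characters.
For "pathway", step one produces "waypath"; step two turns that into "wa".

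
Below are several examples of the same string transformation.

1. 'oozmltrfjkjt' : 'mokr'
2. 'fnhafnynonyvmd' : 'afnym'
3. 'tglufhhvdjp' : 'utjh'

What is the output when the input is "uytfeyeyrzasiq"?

fuzei

In each case the input is transformed by: keep one character in every 3, starting at position 1 (positions 1st, 4th, 7th, ...), then swap each adjacent pair of characters (1↔2, 3↔4, ...).
"uytfeyeyrzasiq" → "ufezi" → "fuzei".
(Check on "oozmltrfjkjt": → "omrk" → "mokr" ✓)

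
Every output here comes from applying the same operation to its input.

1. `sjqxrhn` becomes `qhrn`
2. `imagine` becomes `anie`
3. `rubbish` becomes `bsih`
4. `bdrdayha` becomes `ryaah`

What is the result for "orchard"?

The transformation: swap each adjacent pair of characters (1↔2, 3↔4, ...), then delete the first 3 characters.
"orchard" → "crad".

crad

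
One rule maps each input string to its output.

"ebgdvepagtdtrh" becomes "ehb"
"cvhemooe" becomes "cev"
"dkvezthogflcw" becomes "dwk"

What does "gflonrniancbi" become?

Rule — take characters alternately from the front and the back (1st, last, 2nd, 2nd-last, ...), then keep only the first 3 characters.
"gflonrniancbi" → "gifblconnarin" → "gif".

gif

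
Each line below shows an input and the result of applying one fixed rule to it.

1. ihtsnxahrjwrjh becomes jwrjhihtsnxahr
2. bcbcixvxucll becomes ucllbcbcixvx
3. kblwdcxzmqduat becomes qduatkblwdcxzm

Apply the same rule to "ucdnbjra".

Each output is the input with this applied: swap the front and back halves of the string, then move the first 2 characters to the end (rotate left by 2).
"ucdnbjra" → "raucdnbj".
(Check on "bcbcixvxucll": → "vxucllbcbcix" → "ucllbcbcixvx" ✓)

raucdnbj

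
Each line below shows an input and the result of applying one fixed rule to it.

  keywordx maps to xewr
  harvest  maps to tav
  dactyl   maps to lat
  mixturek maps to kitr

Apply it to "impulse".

The transformation: move the last 2 characters to the front (rotate right by 2), then keep every other character starting from the second (positions 2nd, 4th, 6th, ...).
For "impulse", step one produces "seimpul"; step two turns that into "emu".

emu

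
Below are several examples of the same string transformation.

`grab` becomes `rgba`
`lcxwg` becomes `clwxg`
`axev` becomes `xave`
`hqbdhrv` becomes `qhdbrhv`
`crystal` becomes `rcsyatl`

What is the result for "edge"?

deeg

Rule — swap each adjacent pair of characters (1↔2, 3↔4, ...).
"edge" → "deeg".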